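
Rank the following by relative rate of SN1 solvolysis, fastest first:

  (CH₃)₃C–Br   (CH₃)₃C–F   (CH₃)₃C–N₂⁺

The skeletons are identical, so relative rate is governed entirely by leaving-group ability.
Leaving-group ability tracks the stability of the departed species; conjugate-acid pKₐ is the usual yardstick (lower pKₐ → better LG).
(CH₃)₃C–N₂⁺ loses N₂: no meaningful conjugate acid; N₂ departs as an exceptionally stable neutral molecule
(CH₃)₃C–Br loses Br⁻: pKₐ(HBr) ≈ -9
(CH₃)₃C–F loses F⁻: pKₐ(HF) ≈ 3.2

(CH₃)₃C–N₂⁺ > (CH₃)₃C–Br > (CH₃)₃C–F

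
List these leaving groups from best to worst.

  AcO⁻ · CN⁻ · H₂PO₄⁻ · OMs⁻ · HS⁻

OMs⁻ > H₂PO₄⁻ > AcO⁻ > HS⁻ > CN⁻

Rank by basicity of the departing species: weakest base leaves most easily.
OMs⁻: pKₐ(CH₃SO₃H (MsOH)) ≈ -1.9
H₂PO₄⁻: pKₐ(H₃PO₄) ≈ 2.1 — moderate base; biological leaving group after further activation
AcO⁻: pKₐ(CH₃COOH) ≈ 4.8
HS⁻: pKₐ(H₂S) ≈ 7 — larger and more polarisable than the oxygen analogue
CN⁻: pKₐ(HCN) ≈ 9.2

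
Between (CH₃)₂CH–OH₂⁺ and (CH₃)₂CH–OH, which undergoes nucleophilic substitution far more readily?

From (CH₃)₂CH–OH the departing group would be OH⁻ (pKₐ(H₂O) ≈ 15.7). Strong base; essentially never leaves without prior activation.
From (CH₃)₂CH–OH₂⁺ the leaving group is H₂O (pKₐ(H₃O⁺) ≈ -1.7). Neutral; leaves from a protonated alcohol (R–OH₂⁺).
(In practice (CH₃)₂CH–OH₂⁺ is made from (CH₃)₂CH–OH by protonation with strong acid, converting the leaving group from hydroxide to neutral water.)

(CH₃)₂CH–OH₂⁺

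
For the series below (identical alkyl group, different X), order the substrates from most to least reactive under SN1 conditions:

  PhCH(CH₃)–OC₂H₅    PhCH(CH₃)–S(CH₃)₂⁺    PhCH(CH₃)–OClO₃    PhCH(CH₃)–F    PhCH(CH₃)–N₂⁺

With the same alkyl group throughout, only the leaving group differentiates the rates.
Leaving-group ability tracks the stability of the departed species; conjugate-acid pKₐ is the usual yardstick (lower pKₐ → better LG).
PhCH(CH₃)–N₂⁺ loses N₂: no meaningful conjugate acid; N₂ departs as an exceptionally stable neutral molecule
PhCH(CH₃)–OClO₃ loses ClO₄⁻: pKₐ(HClO₄) ≈ -10
PhCH(CH₃)–S(CH₃)₂⁺ loses SR'₂: pKₐ(R'₂SH⁺) ≈ -7
PhCH(CH₃)–F loses F⁻: pKₐ(HF) ≈ 3.2
PhCH(CH₃)–OC₂H₅ loses CH₃CH₂O⁻: pKₐ(CH₃CH₂OH) ≈ 16

PhCH(CH₃)–N₂⁺ > PhCH(CH₃)–OClO₃ > PhCH(CH₃)–S(CH₃)₂⁺ > PhCH(CH₃)–F > PhCH(CH₃)–OC₂H₅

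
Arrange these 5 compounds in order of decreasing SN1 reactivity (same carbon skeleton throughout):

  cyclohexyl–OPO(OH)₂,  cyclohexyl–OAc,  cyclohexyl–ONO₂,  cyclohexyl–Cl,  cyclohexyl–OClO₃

cyclohexyl–OClO₃ > cyclohexyl–Cl > cyclohexyl–ONO₂ > cyclohexyl–OPO(OH)₂ > cyclohexyl–OAc

The skeletons are identical, so relative rate is governed entirely by leaving-group ability.
The more stable X⁻ (or X) is on its own — i.e. the weaker a base it is — the better a leaving group it makes.
cyclohexyl–OClO₃ loses ClO₄⁻: pKₐ(HClO₄) ≈ -10
cyclohexyl–Cl loses Cl⁻: pKₐ(HCl) ≈ -7
cyclohexyl–ONO₂ loses NO₃⁻: pKₐ(HNO₃) ≈ -1.3
cyclohexyl–OPO(OH)₂ loses H₂PO₄⁻: pKₐ(H₃PO₄) ≈ 2.1
cyclohexyl–OAc loses AcO⁻: pKₐ(CH₃COOH) ≈ 4.8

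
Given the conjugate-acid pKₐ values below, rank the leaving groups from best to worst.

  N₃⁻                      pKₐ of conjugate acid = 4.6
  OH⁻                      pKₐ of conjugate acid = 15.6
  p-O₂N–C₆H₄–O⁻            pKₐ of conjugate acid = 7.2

N₃⁻ > p-O₂N–C₆H₄–O⁻ > OH⁻

Lower conjugate-acid pKₐ ⇒ weaker base ⇒ better leaving group.
Sorting by the given values: N₃⁻ (4.6), p-O₂N–C₆H₄–O⁻ (7.2), OH⁻ (15.6).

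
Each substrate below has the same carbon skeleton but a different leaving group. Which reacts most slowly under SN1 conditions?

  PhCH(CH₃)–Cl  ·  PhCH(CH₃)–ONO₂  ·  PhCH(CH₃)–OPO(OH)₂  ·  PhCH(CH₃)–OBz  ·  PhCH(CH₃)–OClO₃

PhCH(CH₃)–OBz

Same R in every case — rank the leaving groups.
Rank by basicity of the departing species: weakest base leaves most easily.
PhCH(CH₃)–OClO₃ loses ClO₄⁻: pKₐ(HClO₄) ≈ -10
PhCH(CH₃)–Cl loses Cl⁻: pKₐ(HCl) ≈ -7
PhCH(CH₃)–ONO₂ loses NO₃⁻: pKₐ(HNO₃) ≈ -1.3
PhCH(CH₃)–OPO(OH)₂ loses H₂PO₄⁻: pKₐ(H₃PO₄) ≈ 2.1
PhCH(CH₃)–OBz loses PhCOO⁻: pKₐ(C₆H₅COOH) ≈ 4.2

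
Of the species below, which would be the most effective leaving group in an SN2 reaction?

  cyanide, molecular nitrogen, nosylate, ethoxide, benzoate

molecular nitrogen: no meaningful conjugate acid; N₂ departs as an exceptionally stable neutral molecule
nosylate: pKₐ(p-O₂NC₆H₄SO₃H) ≈ -3.5
benzoate: pKₐ(C₆H₅COOH) ≈ 4.2
cyanide: pKₐ(HCN) ≈ 9.2
ethoxide: pKₐ(CH₃CH₂OH) ≈ 16

molecular nitrogen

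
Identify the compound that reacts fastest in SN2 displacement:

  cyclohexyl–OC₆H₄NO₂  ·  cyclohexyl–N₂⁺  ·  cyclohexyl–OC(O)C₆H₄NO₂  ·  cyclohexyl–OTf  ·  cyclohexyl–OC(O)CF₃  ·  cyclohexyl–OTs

With the same alkyl group throughout, only the leaving group differentiates the rates.
A good leaving group is a weak base: the lower the pKₐ of its conjugate acid, the more readily it departs.
cyclohexyl–N₂⁺ loses N₂: no meaningful conjugate acid; N₂ departs as an exceptionally stable neutral molecule
cyclohexyl–OTf loses OTf⁻: pKₐ(CF₃SO₃H (triflic acid)) ≈ -14
cyclohexyl–OTs loses OTs⁻: pKₐ(p-CH₃C₆H₄SO₃H (TsOH)) ≈ -2.8
cyclohexyl–OC(O)CF₃ loses CF₃COO⁻: pKₐ(CF₃COOH) ≈ 0.2
cyclohexyl–OC(O)C₆H₄NO₂ loses p-O₂N–C₆H₄–COO⁻: pKₐ(p-nitrobenzoic acid) ≈ 3.4
cyclohexyl–OC₆H₄NO₂ loses p-O₂N–C₆H₄–O⁻: pKₐ(p-nitrophenol) ≈ 7.2

cyclohexyl–N₂⁺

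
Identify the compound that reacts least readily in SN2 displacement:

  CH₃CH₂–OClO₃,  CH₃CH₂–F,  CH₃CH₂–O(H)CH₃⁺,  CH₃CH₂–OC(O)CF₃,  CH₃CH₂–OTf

CH₃CH₂–F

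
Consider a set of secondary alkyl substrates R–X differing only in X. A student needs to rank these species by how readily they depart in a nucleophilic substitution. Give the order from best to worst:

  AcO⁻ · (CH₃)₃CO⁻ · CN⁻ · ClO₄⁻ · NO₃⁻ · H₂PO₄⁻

ClO₄⁻ > NO₃⁻ > H₂PO₄⁻ > AcO⁻ > CN⁻ > (CH₃)₃CO⁻

ClO₄⁻: pKₐ(HClO₄) ≈ -10 — extremely weak base; rarely used for safety reasons
NO₃⁻: pKₐ(HNO₃) ≈ -1.3 — resonance-delocalised over three oxygens
H₂PO₄⁻: pKₐ(H₃PO₄) ≈ 2.1 — moderate base; biological leaving group after further activation
AcO⁻: pKₐ(CH₃COOH) ≈ 4.8
CN⁻: pKₐ(HCN) ≈ 9.2 — sp carbon stabilises the charge somewhat, but still a poor LG
(CH₃)₃CO⁻: pKₐ(t-BuOH) ≈ 18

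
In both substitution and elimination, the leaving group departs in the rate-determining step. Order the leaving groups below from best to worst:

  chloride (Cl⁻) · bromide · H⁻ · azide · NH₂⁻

bromide > chloride (Cl⁻) > azide > H⁻ > NH₂⁻

Rank by basicity of the departing species: weakest base leaves most easily.
bromide: pKₐ(HBr) ≈ -9
chloride (Cl⁻): pKₐ(HCl) ≈ -7
azide: pKₐ(HN₃) ≈ 4.7
H⁻: pKₐ(H₂) ≈ 36
NH₂⁻: pKₐ(NH₃) ≈ 38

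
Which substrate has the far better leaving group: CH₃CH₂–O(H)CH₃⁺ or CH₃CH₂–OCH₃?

CH₃CH₂–O(H)CH₃⁺

From CH₃CH₂–OCH₃ the departing group would be CH₃O⁻ (pKₐ(CH₃OH) ≈ 15.5). Strong base; alkoxides do not leave unassisted.
From CH₃CH₂–O(H)CH₃⁺ the leaving group is R'OH (pKₐ(R'OH₂⁺) ≈ -2.4). Neutral; leaves from a protonated ether (an oxonium ion, R–O(H)R'⁺).
(In practice CH₃CH₂–O(H)CH₃⁺ is made from CH₃CH₂–OCH₃ by protonation with concentrated HI, allowing neutral methanol, rather than methoxide, to depart.)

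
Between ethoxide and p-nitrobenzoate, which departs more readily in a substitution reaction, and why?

p-nitrobenzoate

p-nitrobenzoate is the better leaving group.
pKₐ(p-nitrobenzoic acid) ≈ 3.4 versus pKₐ(CH₃CH₂OH) ≈ 16: p-nitrobenzoate is the much weaker base.
Electron-withdrawing nitro group stabilises the carboxylate.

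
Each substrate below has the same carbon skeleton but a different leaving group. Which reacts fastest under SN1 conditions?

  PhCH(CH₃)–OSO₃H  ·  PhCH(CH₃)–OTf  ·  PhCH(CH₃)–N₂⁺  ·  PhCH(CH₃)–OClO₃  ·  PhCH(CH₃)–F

Identical carbon frameworks mean the comparison reduces to leaving-group quality.
A good leaving group is a weak base: the lower the pKₐ of its conjugate acid, the more readily it departs.
PhCH(CH₃)–N₂⁺ loses N₂: no meaningful conjugate acid; N₂ departs as an exceptionally stable neutral molecule
PhCH(CH₃)–OTf loses OTf⁻: pKₐ(CF₃SO₃H (triflic acid)) ≈ -14
PhCH(CH₃)–OClO₃ loses ClO₄⁻: pKₐ(HClO₄) ≈ -10
PhCH(CH₃)–OSO₃H loses HSO₄⁻: pKₐ(H₂SO₄) ≈ -3
PhCH(CH₃)–F loses F⁻: pKₐ(HF) ≈ 3.2

PhCH(CH₃)–N₂⁺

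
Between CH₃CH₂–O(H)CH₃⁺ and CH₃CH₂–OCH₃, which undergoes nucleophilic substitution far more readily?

CH₃CH₂–O(H)CH₃⁺

From CH₃CH₂–OCH₃ the departing group would be CH₃O⁻ (pKₐ(CH₃OH) ≈ 15.5). Strong base; alkoxides do not leave unassisted.
From CH₃CH₂–O(H)CH₃⁺ the leaving group is R'OH (pKₐ(R'OH₂⁺) ≈ -2.4). Neutral; leaves from a protonated ether (an oxonium ion, R–O(H)R'⁺).
(In practice CH₃CH₂–O(H)CH₃⁺ is made from CH₃CH₂–OCH₃ by protonation with concentrated HI, allowing neutral methanol, rather than methoxide, to depart.)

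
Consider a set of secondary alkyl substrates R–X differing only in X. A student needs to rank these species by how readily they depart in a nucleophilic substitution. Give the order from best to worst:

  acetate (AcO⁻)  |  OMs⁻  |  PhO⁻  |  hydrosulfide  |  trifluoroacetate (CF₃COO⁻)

Rank by basicity of the departing species: weakest base leaves most easily.
OMs⁻: pKₐ(CH₃SO₃H (MsOH)) ≈ -1.9 — resonance-delocalised alkanesulfonate
trifluoroacetate (CF₃COO⁻): pKₐ(CF₃COOH) ≈ 0.2 — strongly electron-withdrawing CF₃ stabilises the carboxylate
acetate (AcO⁻): pKₐ(CH₃COOH) ≈ 4.8 — resonance-stabilised but still a weak base
hydrosulfide: pKₐ(H₂S) ≈ 7 — larger and more polarisable than the oxygen analogue
PhO⁻: pKₐ(C₆H₅OH (phenol)) ≈ 10 — resonance into the ring helps, but still a poor LG

OMs⁻ > trifluoroacetate (CF₃COO⁻) > acetate (AcO⁻) > hydrosulfide > PhO⁻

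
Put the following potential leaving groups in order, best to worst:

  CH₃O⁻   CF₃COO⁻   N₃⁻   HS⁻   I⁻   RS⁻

I⁻ > CF₃COO⁻ > N₃⁻ > HS⁻ > RS⁻ > CH₃O⁻

Leaving-group ability tracks the stability of the departed species; conjugate-acid pKₐ is the usual yardstick (lower pKₐ → better LG).
I⁻: pKₐ(HI) ≈ -10 — large, highly polarisable; very weak base
CF₃COO⁻: pKₐ(CF₃COOH) ≈ 0.2 — strongly electron-withdrawing CF₃ stabilises the carboxylate
N₃⁻: pKₐ(HN₃) ≈ 4.7 — linear, resonance-stabilised
HS⁻: pKₐ(H₂S) ≈ 7 — larger and more polarisable than the oxygen analogue
RS⁻: pKₐ(RSH (a thiol)) ≈ 10.5
CH₃O⁻: pKₐ(CH₃OH) ≈ 15.5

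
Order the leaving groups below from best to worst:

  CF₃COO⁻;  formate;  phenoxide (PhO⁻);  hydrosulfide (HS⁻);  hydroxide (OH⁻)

Leaving-group ability tracks the stability of the departed species; conjugate-acid pKₐ is the usual yardstick (lower pKₐ → better LG).
CF₃COO⁻: pKₐ(CF₃COOH) ≈ 0.2
formate: pKₐ(HCOOH) ≈ 3.8
hydrosulfide (HS⁻): pKₐ(H₂S) ≈ 7
phenoxide (PhO⁻): pKₐ(C₆H₅OH (phenol)) ≈ 10
hydroxide (OH⁻): pKₐ(H₂O) ≈ 15.7

CF₃COO⁻ > formate > hydrosulfide (HS⁻) > phenoxide (PhO⁻) > hydroxide (OH⁻)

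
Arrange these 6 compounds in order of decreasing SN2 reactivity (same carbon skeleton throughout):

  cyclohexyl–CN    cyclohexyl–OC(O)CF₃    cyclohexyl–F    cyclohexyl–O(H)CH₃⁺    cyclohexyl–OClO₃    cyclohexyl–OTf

cyclohexyl–OTf > cyclohexyl–OClO₃ > cyclohexyl–O(H)CH₃⁺ > cyclohexyl–OC(O)CF₃ > cyclohexyl–F > cyclohexyl–CN

Identical carbon frameworks mean the comparison reduces to leaving-group quality.
A good leaving group is a weak base: the lower the pKₐ of its conjugate acid, the more readily it departs.
cyclohexyl–OTf loses OTf⁻: pKₐ(CF₃SO₃H (triflic acid)) ≈ -14
cyclohexyl–OClO₃ loses ClO₄⁻: pKₐ(HClO₄) ≈ -10
cyclohexyl–O(H)CH₃⁺ loses R'OH: pKₐ(R'OH₂⁺) ≈ -2.4
cyclohexyl–OC(O)CF₃ loses CF₃COO⁻: pKₐ(CF₃COOH) ≈ 0.2
cyclohexyl–F loses F⁻: pKₐ(HF) ≈ 3.2
cyclohexyl–CN loses CN⁻: pKₐ(HCN) ≈ 9.2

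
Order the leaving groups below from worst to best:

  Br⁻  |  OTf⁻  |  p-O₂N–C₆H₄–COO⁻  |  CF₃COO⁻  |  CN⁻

Rank by basicity of the departing species: weakest base leaves most easily.
OTf⁻: pKₐ(CF₃SO₃H (triflic acid)) ≈ -14 — charge spread over three oxygens and a CF₃ group; the premier leaving group in synthesis
Br⁻: pKₐ(HBr) ≈ -9
CF₃COO⁻: pKₐ(CF₃COOH) ≈ 0.2 — strongly electron-withdrawing CF₃ stabilises the carboxylate
p-O₂N–C₆H₄–COO⁻: pKₐ(p-nitrobenzoic acid) ≈ 3.4
CN⁻: pKₐ(HCN) ≈ 9.2
Listed from poorest to best leaving group as asked.

CN⁻ < p-O₂N–C₆H₄–COO⁻ < CF₃COO⁻ < Br⁻ < OTf⁻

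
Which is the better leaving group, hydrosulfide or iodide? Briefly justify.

iodide is the better leaving group.
pKₐ(HI) ≈ -10 versus pKₐ(H₂S) ≈ 7: iodide is the much weaker base.
Large, highly polarisable; very weak base.

iodide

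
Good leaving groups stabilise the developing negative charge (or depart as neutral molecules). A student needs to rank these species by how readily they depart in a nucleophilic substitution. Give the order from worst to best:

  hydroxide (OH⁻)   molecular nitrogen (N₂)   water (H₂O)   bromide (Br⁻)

hydroxide (OH⁻) < water (H₂O) < bromide (Br⁻) < molecular nitrogen (N₂)

molecular nitrogen (N₂): no meaningful conjugate acid; N₂ departs as an exceptionally stable neutral molecule
bromide (Br⁻): pKₐ(HBr) ≈ -9
water (H₂O): pKₐ(H₃O⁺) ≈ -1.7 — neutral; leaves from a protonated alcohol (R–OH₂⁺)
hydroxide (OH⁻): pKₐ(H₂O) ≈ 15.7
The question asks for worst first, so the sequence is read in increasing leaving-group ability.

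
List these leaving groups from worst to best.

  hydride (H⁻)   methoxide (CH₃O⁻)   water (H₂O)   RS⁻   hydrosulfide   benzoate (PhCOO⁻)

hydride (H⁻) < methoxide (CH₃O⁻) < RS⁻ < hydrosulfide < benzoate (PhCOO⁻) < water (H₂O)

The more stable X⁻ (or X) is on its own — i.e. the weaker a base it is — the better a leaving group it makes.
water (H₂O): pKₐ(H₃O⁺) ≈ -1.7
benzoate (PhCOO⁻): pKₐ(C₆H₅COOH) ≈ 4.2 — aryl carboxylate
hydrosulfide: pKₐ(H₂S) ≈ 7 — larger and more polarisable than the oxygen analogue
RS⁻: pKₐ(RSH (a thiol)) ≈ 10.5
methoxide (CH₃O⁻): pKₐ(CH₃OH) ≈ 15.5 — strong base; alkoxides do not leave unassisted
hydride (H⁻): pKₐ(H₂) ≈ 36
Listed from poorest to best leaving group as asked.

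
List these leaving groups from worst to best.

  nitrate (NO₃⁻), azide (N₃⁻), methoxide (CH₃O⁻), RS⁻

methoxide (CH₃O⁻) < RS⁻ < azide (N₃⁻) < nitrate (NO₃⁻)

The more stable X⁻ (or X) is on its own — i.e. the weaker a base it is — the better a leaving group it makes.
nitrate (NO₃⁻): pKₐ(HNO₃) ≈ -1.3 — resonance-delocalised over three oxygens
azide (N₃⁻): pKₐ(HN₃) ≈ 4.7 — linear, resonance-stabilised
RS⁻: pKₐ(RSH (a thiol)) ≈ 10.5 — moderately basic; rarely leaves without activation
methoxide (CH₃O⁻): pKₐ(CH₃OH) ≈ 15.5
The question asks for worst first, so the sequence is read in increasing leaving-group ability.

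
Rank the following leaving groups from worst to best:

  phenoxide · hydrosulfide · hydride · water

hydride < phenoxide < hydrosulfide < water

Leaving-group ability tracks the stability of the departed species; conjugate-acid pKₐ is the usual yardstick (lower pKₐ → better LG).
water: pKₐ(H₃O⁺) ≈ -1.7 — neutral; leaves from a protonated alcohol (R–OH₂⁺)
hydrosulfide: pKₐ(H₂S) ≈ 7
phenoxide: pKₐ(C₆H₅OH (phenol)) ≈ 10
hydride: pKₐ(H₂) ≈ 36 — extremely strong base; leaves only in special hydride-transfer contexts
The question asks for worst first, so the sequence is read in increasing leaving-group ability.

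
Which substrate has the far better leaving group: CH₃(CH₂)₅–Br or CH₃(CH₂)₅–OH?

From CH₃(CH₂)₅–OH the departing group would be OH⁻ (pKₐ(H₂O) ≈ 15.7). Strong base; essentially never leaves without prior activation.
From CH₃(CH₂)₅–Br the leaving group is Br⁻ (pKₐ(HBr) ≈ -9). Weak base; good leaving group.
(In practice CH₃(CH₂)₅–Br is made from CH₃(CH₂)₅–OH by treatment with PBr₃, replacing the hydroxyl with bromide.)

CH₃(CH₂)₅–Br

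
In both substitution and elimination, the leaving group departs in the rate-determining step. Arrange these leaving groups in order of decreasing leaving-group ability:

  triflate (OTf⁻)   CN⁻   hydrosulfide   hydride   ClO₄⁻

triflate (OTf⁻) > ClO₄⁻ > hydrosulfide > CN⁻ > hydride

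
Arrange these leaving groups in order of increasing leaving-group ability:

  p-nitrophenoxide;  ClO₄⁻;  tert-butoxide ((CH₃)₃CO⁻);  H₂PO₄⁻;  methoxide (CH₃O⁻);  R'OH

Leaving-group ability tracks the stability of the departed species; conjugate-acid pKₐ is the usual yardstick (lower pKₐ → better LG).
ClO₄⁻: pKₐ(HClO₄) ≈ -10
R'OH: pKₐ(R'OH₂⁺) ≈ -2.4
H₂PO₄⁻: pKₐ(H₃PO₄) ≈ 2.1
p-nitrophenoxide: pKₐ(p-nitrophenol) ≈ 7.2
methoxide (CH₃O⁻): pKₐ(CH₃OH) ≈ 15.5
tert-butoxide ((CH₃)₃CO⁻): pKₐ(t-BuOH) ≈ 18
Reversing gives the worst-to-best order requested.

tert-butoxide ((CH₃)₃CO⁻) < methoxide (CH₃O⁻) < p-nitrophenoxide < H₂PO₄⁻ < R'OH < ClO₄⁻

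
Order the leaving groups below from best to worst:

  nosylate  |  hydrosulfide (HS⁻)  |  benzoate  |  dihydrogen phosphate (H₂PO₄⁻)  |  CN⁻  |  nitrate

nosylate > nitrate > dihydrogen phosphate (H₂PO₄⁻) > benzoate > hydrosulfide (HS⁻) > CN⁻

A good leaving group is a weak base: the lower the pKₐ of its conjugate acid, the more readily it departs.
nosylate: pKₐ(p-O₂NC₆H₄SO₃H) ≈ -3.5
nitrate: pKₐ(HNO₃) ≈ -1.3
dihydrogen phosphate (H₂PO₄⁻): pKₐ(H₃PO₄) ≈ 2.1
benzoate: pKₐ(C₆H₅COOH) ≈ 4.2
hydrosulfide (HS⁻): pKₐ(H₂S) ≈ 7
CN⁻: pKₐ(HCN) ≈ 9.2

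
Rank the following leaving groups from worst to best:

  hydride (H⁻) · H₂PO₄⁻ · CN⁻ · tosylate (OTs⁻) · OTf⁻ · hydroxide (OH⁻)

The more stable X⁻ (or X) is on its own — i.e. the weaker a base it is — the better a leaving group it makes.
OTf⁻: pKₐ(CF₃SO₃H (triflic acid)) ≈ -14 — charge spread over three oxygens and a CF₃ group; the premier leaving group in synthesis
tosylate (OTs⁻): pKₐ(p-CH₃C₆H₄SO₃H (TsOH)) ≈ -2.8 — resonance-delocalised arenesulfonate
H₂PO₄⁻: pKₐ(H₃PO₄) ≈ 2.1 — moderate base; biological leaving group after further activation
CN⁻: pKₐ(HCN) ≈ 9.2 — sp carbon stabilises the charge somewhat, but still a poor LG
hydroxide (OH⁻): pKₐ(H₂O) ≈ 15.7
hydride (H⁻): pKₐ(H₂) ≈ 36 — extremely strong base; leaves only in special hydride-transfer contexts
The question asks for worst first, so the sequence is read in increasing leaving-group ability.

hydride (H⁻) < hydroxide (OH⁻) < CN⁻ < H₂PO₄⁻ < tosylate (OTs⁻) < OTf⁻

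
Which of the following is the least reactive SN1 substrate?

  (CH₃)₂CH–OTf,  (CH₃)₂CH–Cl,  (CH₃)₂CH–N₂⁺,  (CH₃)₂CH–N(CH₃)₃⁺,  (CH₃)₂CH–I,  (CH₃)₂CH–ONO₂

The skeletons are identical, so relative rate is governed entirely by leaving-group ability.
Leaving-group ability tracks the stability of the departed species; conjugate-acid pKₐ is the usual yardstick (lower pKₐ → better LG).
(CH₃)₂CH–N₂⁺ loses N₂: no meaningful conjugate acid; N₂ departs as an exceptionally stable neutral molecule
(CH₃)₂CH–OTf loses OTf⁻: pKₐ(CF₃SO₃H (triflic acid)) ≈ -14
(CH₃)₂CH–I loses I⁻: pKₐ(HI) ≈ -10
(CH₃)₂CH–Cl loses Cl⁻: pKₐ(HCl) ≈ -7
(CH₃)₂CH–ONO₂ loses NO₃⁻: pKₐ(HNO₃) ≈ -1.3
(CH₃)₂CH–N(CH₃)₃⁺ loses NR'₃: pKₐ(R'₃NH⁺) ≈ 10.7

(CH₃)₂CH–N(CH₃)₃⁺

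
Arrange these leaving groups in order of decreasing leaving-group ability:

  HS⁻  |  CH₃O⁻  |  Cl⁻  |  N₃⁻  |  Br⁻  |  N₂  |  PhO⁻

The more stable X⁻ (or X) is on its own — i.e. the weaker a base it is — the better a leaving group it makes.
N₂: no meaningful conjugate acid; N₂ departs as an exceptionally stable neutral molecule
Br⁻: pKₐ(HBr) ≈ -9
Cl⁻: pKₐ(HCl) ≈ -7
N₃⁻: pKₐ(HN₃) ≈ 4.7
HS⁻: pKₐ(H₂S) ≈ 7 — larger and more polarisable than the oxygen analogue
PhO⁻: pKₐ(C₆H₅OH (phenol)) ≈ 10 — resonance into the ring helps, but still a poor LG
CH₃O⁻: pKₐ(CH₃OH) ≈ 15.5 — strong base; alkoxides do not leave unassisted

N₂ > Br⁻ > Cl⁻ > N₃⁻ > HS⁻ > PhO⁻ > CH₃O⁻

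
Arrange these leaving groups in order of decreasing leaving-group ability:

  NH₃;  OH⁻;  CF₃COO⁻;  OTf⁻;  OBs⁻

OTf⁻ > OBs⁻ > CF₃COO⁻ > NH₃ > OH⁻

A good leaving group is a weak base: the lower the pKₐ of its conjugate acid, the more readily it departs.
OTf⁻: pKₐ(CF₃SO₃H (triflic acid)) ≈ -14 — charge spread over three oxygens and a CF₃ group; the premier leaving group in synthesis
OBs⁻: pKₐ(p-BrC₆H₄SO₃H) ≈ -2.8 — arenesulfonate with a p-bromo substituent
CF₃COO⁻: pKₐ(CF₃COOH) ≈ 0.2 — strongly electron-withdrawing CF₃ stabilises the carboxylate
NH₃: pKₐ(NH₄⁺) ≈ 9.2
OH⁻: pKₐ(H₂O) ≈ 15.7 — strong base; essentially never leaves without prior activation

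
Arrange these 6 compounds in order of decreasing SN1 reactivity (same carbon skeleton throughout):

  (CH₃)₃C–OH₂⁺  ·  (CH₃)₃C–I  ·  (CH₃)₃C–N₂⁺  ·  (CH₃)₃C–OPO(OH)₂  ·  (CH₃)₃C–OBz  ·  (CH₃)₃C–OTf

(CH₃)₃C–N₂⁺ > (CH₃)₃C–OTf > (CH₃)₃C–I > (CH₃)₃C–OH₂⁺ > (CH₃)₃C–OPO(OH)₂ > (CH₃)₃C–OBz

The skeletons are identical, so relative rate is governed entirely by leaving-group ability.
Rank by basicity of the departing species: weakest base leaves most easily.
(CH₃)₃C–N₂⁺ loses N₂: no meaningful conjugate acid; N₂ departs as an exceptionally stable neutral molecule
(CH₃)₃C–OTf loses OTf⁻: pKₐ(CF₃SO₃H (triflic acid)) ≈ -14
(CH₃)₃C–I loses I⁻: pKₐ(HI) ≈ -10
(CH₃)₃C–OH₂⁺ loses H₂O: pKₐ(H₃O⁺) ≈ -1.7
(CH₃)₃C–OPO(OH)₂ loses H₂PO₄⁻: pKₐ(H₃PO₄) ≈ 2.1
(CH₃)₃C–OBz loses PhCOO⁻: pKₐ(C₆H₅COOH) ≈ 4.2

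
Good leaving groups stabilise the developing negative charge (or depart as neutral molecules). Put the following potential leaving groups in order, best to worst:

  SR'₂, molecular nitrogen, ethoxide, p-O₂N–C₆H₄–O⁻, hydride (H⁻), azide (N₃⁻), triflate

molecular nitrogen > triflate > SR'₂ > azide (N₃⁻) > p-O₂N–C₆H₄–O⁻ > ethoxide > hydride (H⁻)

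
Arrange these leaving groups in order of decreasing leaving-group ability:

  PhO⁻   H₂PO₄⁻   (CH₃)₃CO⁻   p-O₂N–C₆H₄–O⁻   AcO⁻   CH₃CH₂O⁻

Rank by basicity of the departing species: weakest base leaves most easily.
H₂PO₄⁻: pKₐ(H₃PO₄) ≈ 2.1
AcO⁻: pKₐ(CH₃COOH) ≈ 4.8
p-O₂N–C₆H₄–O⁻: pKₐ(p-nitrophenol) ≈ 7.2
PhO⁻: pKₐ(C₆H₅OH (phenol)) ≈ 10
CH₃CH₂O⁻: pKₐ(CH₃CH₂OH) ≈ 16
(CH₃)₃CO⁻: pKₐ(t-BuOH) ≈ 18

H₂PO₄⁻ > AcO⁻ > p-O₂N–C₆H₄–O⁻ > PhO⁻ > CH₃CH₂O⁻ > (CH₃)₃CO⁻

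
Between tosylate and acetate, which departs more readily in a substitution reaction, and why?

tosylate

tosylate is the better leaving group.
pKₐ(p-CH₃C₆H₄SO₃H (TsOH)) ≈ -2.8 versus pKₐ(CH₃COOH) ≈ 4.8: tosylate is the much weaker base.
Resonance-delocalised arenesulfonate.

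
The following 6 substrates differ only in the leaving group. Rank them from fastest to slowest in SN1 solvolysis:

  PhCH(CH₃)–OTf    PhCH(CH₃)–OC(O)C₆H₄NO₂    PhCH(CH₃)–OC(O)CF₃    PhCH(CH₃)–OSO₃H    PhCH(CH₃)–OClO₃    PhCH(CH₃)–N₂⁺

PhCH(CH₃)–N₂⁺ > PhCH(CH₃)–OTf > PhCH(CH₃)–OClO₃ > PhCH(CH₃)–OSO₃H > PhCH(CH₃)–OC(O)CF₃ > PhCH(CH₃)–OC(O)C₆H₄NO₂

Same R in every case — rank the leaving groups.
A good leaving group is a weak base: the lower the pKₐ of its conjugate acid, the more readily it departs.
PhCH(CH₃)–N₂⁺ loses N₂: no meaningful conjugate acid; N₂ departs as an exceptionally stable neutral molecule
PhCH(CH₃)–OTf loses OTf⁻: pKₐ(CF₃SO₃H (triflic acid)) ≈ -14
PhCH(CH₃)–OClO₃ loses ClO₄⁻: pKₐ(HClO₄) ≈ -10
PhCH(CH₃)–OSO₃H loses HSO₄⁻: pKₐ(H₂SO₄) ≈ -3
PhCH(CH₃)–OC(O)CF₃ loses CF₃COO⁻: pKₐ(CF₃COOH) ≈ 0.2
PhCH(CH₃)–OC(O)C₆H₄NO₂ loses p-O₂N–C₆H₄–COO⁻: pKₐ(p-nitrobenzoic acid) ≈ 3.4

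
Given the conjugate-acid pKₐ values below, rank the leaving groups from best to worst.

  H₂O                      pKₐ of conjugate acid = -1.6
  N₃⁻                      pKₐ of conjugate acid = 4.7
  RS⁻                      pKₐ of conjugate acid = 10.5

H₂O > N₃⁻ > RS⁻

Lower conjugate-acid pKₐ ⇒ weaker base ⇒ better leaving group.
Sorting by the given values: H₂O (-1.6), N₃⁻ (4.7), RS⁻ (10.5).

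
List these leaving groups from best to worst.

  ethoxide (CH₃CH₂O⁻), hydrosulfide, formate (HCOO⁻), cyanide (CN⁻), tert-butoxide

Leaving-group ability tracks the stability of the departed species; conjugate-acid pKₐ is the usual yardstick (lower pKₐ → better LG).
formate (HCOO⁻): pKₐ(HCOOH) ≈ 3.8 — resonance-stabilised carboxylate
hydrosulfide: pKₐ(H₂S) ≈ 7
cyanide (CN⁻): pKₐ(HCN) ≈ 9.2 — sp carbon stabilises the charge somewhat, but still a poor LG
ethoxide (CH₃CH₂O⁻): pKₐ(CH₃CH₂OH) ≈ 16 — strong base; alkoxides do not leave unassisted
tert-butoxide: pKₐ(t-BuOH) ≈ 18

formate (HCOO⁻) > hydrosulfide > cyanide (CN⁻) > ethoxide (CH₃CH₂O⁻) > tert-butoxide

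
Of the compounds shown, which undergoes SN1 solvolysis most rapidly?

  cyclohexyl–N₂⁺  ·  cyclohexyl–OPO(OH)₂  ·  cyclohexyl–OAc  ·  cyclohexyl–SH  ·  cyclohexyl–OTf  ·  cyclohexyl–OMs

cyclohexyl–N₂⁺

With the same alkyl group throughout, only the leaving group differentiates the rates.
Leaving-group ability tracks the stability of the departed species; conjugate-acid pKₐ is the usual yardstick (lower pKₐ → better LG).
cyclohexyl–N₂⁺ loses N₂: no meaningful conjugate acid; N₂ departs as an exceptionally stable neutral molecule
cyclohexyl–OTf loses OTf⁻: pKₐ(CF₃SO₃H (triflic acid)) ≈ -14
cyclohexyl–OMs loses OMs⁻: pKₐ(CH₃SO₃H (MsOH)) ≈ -1.9
cyclohexyl–OPO(OH)₂ loses H₂PO₄⁻: pKₐ(H₃PO₄) ≈ 2.1
cyclohexyl–OAc loses AcO⁻: pKₐ(CH₃COOH) ≈ 4.8
cyclohexyl–SH loses HS⁻: pKₐ(H₂S) ≈ 7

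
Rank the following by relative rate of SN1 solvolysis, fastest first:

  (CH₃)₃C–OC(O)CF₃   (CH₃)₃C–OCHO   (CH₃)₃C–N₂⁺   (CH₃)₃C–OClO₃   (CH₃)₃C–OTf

The skeletons are identical, so relative rate is governed entirely by leaving-group ability.
Leaving-group ability tracks the stability of the departed species; conjugate-acid pKₐ is the usual yardstick (lower pKₐ → better LG).
(CH₃)₃C–N₂⁺ loses N₂: no meaningful conjugate acid; N₂ departs as an exceptionally stable neutral molecule
(CH₃)₃C–OTf loses OTf⁻: pKₐ(CF₃SO₃H (triflic acid)) ≈ -14
(CH₃)₃C–OClO₃ loses ClO₄⁻: pKₐ(HClO₄) ≈ -10
(CH₃)₃C–OC(O)CF₃ loses CF₃COO⁻: pKₐ(CF₃COOH) ≈ 0.2
(CH₃)₃C–OCHO loses HCOO⁻: pKₐ(HCOOH) ≈ 3.8

(CH₃)₃C–N₂⁺ > (CH₃)₃C–OTf > (CH₃)₃C–OClO₃ > (CH₃)₃C–OC(O)CF₃ > (CH₃)₃C–OCHO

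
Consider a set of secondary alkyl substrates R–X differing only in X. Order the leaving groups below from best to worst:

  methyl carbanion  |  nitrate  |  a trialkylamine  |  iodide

A good leaving group is a weak base: the lower the pKₐ of its conjugate acid, the more readily it departs.
iodide: pKₐ(HI) ≈ -10
nitrate: pKₐ(HNO₃) ≈ -1.3
a trialkylamine: pKₐ(R'₃NH⁺) ≈ 10.7 — neutral but still a fairly strong base; Hofmann-elimination LG
methyl carbanion: pKₐ(CH₄) ≈ 48 — unstabilised carbanion; the worst conceivable leaving group

iodide > nitrate > a trialkylamine > methyl carbanion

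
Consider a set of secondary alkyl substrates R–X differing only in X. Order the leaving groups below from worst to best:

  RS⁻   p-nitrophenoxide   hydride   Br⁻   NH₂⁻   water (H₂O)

NH₂⁻ < hydride < RS⁻ < p-nitrophenoxide < water (H₂O) < Br⁻

A good leaving group is a weak base: the lower the pKₐ of its conjugate acid, the more readily it departs.
Br⁻: pKₐ(HBr) ≈ -9
water (H₂O): pKₐ(H₃O⁺) ≈ -1.7
p-nitrophenoxide: pKₐ(p-nitrophenol) ≈ 7.2
RS⁻: pKₐ(RSH (a thiol)) ≈ 10.5 — moderately basic; rarely leaves without activation
hydride: pKₐ(H₂) ≈ 36
NH₂⁻: pKₐ(NH₃) ≈ 38 — extremely strong base; never a leaving group
Reversing gives the worst-to-best order requested.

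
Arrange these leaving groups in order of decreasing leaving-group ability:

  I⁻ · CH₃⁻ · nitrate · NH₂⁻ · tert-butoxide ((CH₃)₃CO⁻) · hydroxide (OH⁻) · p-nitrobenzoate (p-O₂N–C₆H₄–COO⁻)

Rank by basicity of the departing species: weakest base leaves most easily.
I⁻: pKₐ(HI) ≈ -10 — large, highly polarisable; very weak base
nitrate: pKₐ(HNO₃) ≈ -1.3
p-nitrobenzoate (p-O₂N–C₆H₄–COO⁻): pKₐ(p-nitrobenzoic acid) ≈ 3.4 — electron-withdrawing nitro group stabilises the carboxylate
hydroxide (OH⁻): pKₐ(H₂O) ≈ 15.7
tert-butoxide ((CH₃)₃CO⁻): pKₐ(t-BuOH) ≈ 18 — bulky, strongly basic alkoxide
NH₂⁻: pKₐ(NH₃) ≈ 38 — extremely strong base; never a leaving group
CH₃⁻: pKₐ(CH₄) ≈ 48 — unstabilised carbanion; the worst conceivable leaving group

I⁻ > nitrate > p-nitrobenzoate (p-O₂N–C₆H₄–COO⁻) > hydroxide (OH⁻) > tert-butoxide ((CH₃)₃CO⁻) > NH₂⁻ > CH₃⁻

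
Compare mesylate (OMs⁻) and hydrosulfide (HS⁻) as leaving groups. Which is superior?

mesylate (OMs⁻) is the better leaving group.
pKₐ(CH₃SO₃H (MsOH)) ≈ -1.9 versus pKₐ(H₂S) ≈ 7: mesylate (OMs⁻) is the much weaker base.
Resonance-delocalised alkanesulfonate.

mesylate (OMs⁻)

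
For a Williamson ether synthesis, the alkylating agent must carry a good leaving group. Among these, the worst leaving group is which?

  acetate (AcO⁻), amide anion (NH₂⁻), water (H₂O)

The more stable X⁻ (or X) is on its own — i.e. the weaker a base it is — the better a leaving group it makes.
water (H₂O): pKₐ(H₃O⁺) ≈ -1.7
acetate (AcO⁻): pKₐ(CH₃COOH) ≈ 4.8
amide anion (NH₂⁻): pKₐ(NH₃) ≈ 38

amide anion (NH₂⁻)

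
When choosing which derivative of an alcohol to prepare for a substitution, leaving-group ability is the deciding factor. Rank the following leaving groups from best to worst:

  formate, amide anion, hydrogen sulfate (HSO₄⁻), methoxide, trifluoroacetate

hydrogen sulfate (HSO₄⁻) > trifluoroacetate > formate > methoxide > amide anion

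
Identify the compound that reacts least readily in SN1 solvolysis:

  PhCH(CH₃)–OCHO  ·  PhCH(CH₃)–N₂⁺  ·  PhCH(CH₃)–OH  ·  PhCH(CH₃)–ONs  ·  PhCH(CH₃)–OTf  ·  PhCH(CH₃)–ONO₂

PhCH(CH₃)–OH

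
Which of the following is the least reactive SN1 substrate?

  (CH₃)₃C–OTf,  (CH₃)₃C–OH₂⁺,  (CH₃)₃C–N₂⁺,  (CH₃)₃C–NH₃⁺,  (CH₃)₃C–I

(CH₃)₃C–NH₃⁺

Identical carbon frameworks mean the comparison reduces to leaving-group quality.
Leaving-group ability tracks the stability of the departed species; conjugate-acid pKₐ is the usual yardstick (lower pKₐ → better LG).
(CH₃)₃C–N₂⁺ loses N₂: no meaningful conjugate acid; N₂ departs as an exceptionally stable neutral molecule
(CH₃)₃C–OTf loses OTf⁻: pKₐ(CF₃SO₃H (triflic acid)) ≈ -14
(CH₃)₃C–I loses I⁻: pKₐ(HI) ≈ -10
(CH₃)₃C–OH₂⁺ loses H₂O: pKₐ(H₃O⁺) ≈ -1.7
(CH₃)₃C–NH₃⁺ loses NH₃: pKₐ(NH₄⁺) ≈ 9.2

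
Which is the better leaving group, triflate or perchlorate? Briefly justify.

triflate is the better leaving group.
pKₐ(CF₃SO₃H (triflic acid)) ≈ -14 versus pKₐ(HClO₄) ≈ -10: triflate is the much weaker base.
Charge spread over three oxygens and a CF₃ group; the premier leaving group in synthesis.

triflate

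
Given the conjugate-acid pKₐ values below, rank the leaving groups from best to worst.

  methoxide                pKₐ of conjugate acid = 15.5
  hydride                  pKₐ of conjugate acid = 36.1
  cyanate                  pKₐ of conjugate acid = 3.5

cyanate > methoxide > hydride

Lower conjugate-acid pKₐ ⇒ weaker base ⇒ better leaving group.
Sorting by the given values: cyanate (3.5), methoxide (15.5), hydride (36.1).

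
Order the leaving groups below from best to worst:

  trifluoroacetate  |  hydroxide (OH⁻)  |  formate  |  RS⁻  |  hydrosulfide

trifluoroacetate > formate > hydrosulfide > RS⁻ > hydroxide (OH⁻)

trifluoroacetate: pKₐ(CF₃COOH) ≈ 0.2 — strongly electron-withdrawing CF₃ stabilises the carboxylate
formate: pKₐ(HCOOH) ≈ 3.8 — resonance-stabilised carboxylate
hydrosulfide: pKₐ(H₂S) ≈ 7 — larger and more polarisable than the oxygen analogue
RS⁻: pKₐ(RSH (a thiol)) ≈ 10.5
hydroxide (OH⁻): pKₐ(H₂O) ≈ 15.7 — strong base; essentially never leaves without prior activation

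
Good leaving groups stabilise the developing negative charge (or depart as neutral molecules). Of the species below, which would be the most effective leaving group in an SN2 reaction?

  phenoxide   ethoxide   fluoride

fluoride

Rank by basicity of the departing species: weakest base leaves most easily.
fluoride: pKₐ(HF) ≈ 3.2
phenoxide: pKₐ(C₆H₅OH (phenol)) ≈ 10
ethoxide: pKₐ(CH₃CH₂OH) ≈ 16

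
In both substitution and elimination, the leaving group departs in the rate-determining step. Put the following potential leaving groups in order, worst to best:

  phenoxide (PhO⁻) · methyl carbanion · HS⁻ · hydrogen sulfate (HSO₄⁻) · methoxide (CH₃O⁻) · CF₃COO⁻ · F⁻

methyl carbanion < methoxide (CH₃O⁻) < phenoxide (PhO⁻) < HS⁻ < F⁻ < CF₃COO⁻ < hydrogen sulfate (HSO₄⁻)

Rank by basicity of the departing species: weakest base leaves most easily.
hydrogen sulfate (HSO₄⁻): pKₐ(H₂SO₄) ≈ -3
CF₃COO⁻: pKₐ(CF₃COOH) ≈ 0.2
F⁻: pKₐ(HF) ≈ 3.2
HS⁻: pKₐ(H₂S) ≈ 7
phenoxide (PhO⁻): pKₐ(C₆H₅OH (phenol)) ≈ 10
methoxide (CH₃O⁻): pKₐ(CH₃OH) ≈ 15.5
methyl carbanion: pKₐ(CH₄) ≈ 48
Listed from poorest to best leaving group as asked.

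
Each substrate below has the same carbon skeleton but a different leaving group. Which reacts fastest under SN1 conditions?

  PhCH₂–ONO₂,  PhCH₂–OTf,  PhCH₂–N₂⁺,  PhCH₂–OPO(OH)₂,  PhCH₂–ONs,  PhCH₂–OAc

The skeletons are identical, so relative rate is governed entirely by leaving-group ability.
Rank by basicity of the departing species: weakest base leaves most easily.
PhCH₂–N₂⁺ loses N₂: no meaningful conjugate acid; N₂ departs as an exceptionally stable neutral molecule
PhCH₂–OTf loses OTf⁻: pKₐ(CF₃SO₃H (triflic acid)) ≈ -14
PhCH₂–ONs loses ONs⁻: pKₐ(p-O₂NC₆H₄SO₃H) ≈ -3.5
PhCH₂–ONO₂ loses NO₃⁻: pKₐ(HNO₃) ≈ -1.3
PhCH₂–OPO(OH)₂ loses H₂PO₄⁻: pKₐ(H₃PO₄) ≈ 2.1
PhCH₂–OAc loses AcO⁻: pKₐ(CH₃COOH) ≈ 4.8

PhCH₂–N₂⁺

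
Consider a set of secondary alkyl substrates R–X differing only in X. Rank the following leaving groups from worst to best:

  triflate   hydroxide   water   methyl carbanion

methyl carbanion < hydroxide < water < triflate

Rank by basicity of the departing species: weakest base leaves most easily.
triflate: pKₐ(CF₃SO₃H (triflic acid)) ≈ -14
water: pKₐ(H₃O⁺) ≈ -1.7
hydroxide: pKₐ(H₂O) ≈ 15.7 — strong base; essentially never leaves without prior activation
methyl carbanion: pKₐ(CH₄) ≈ 48
The question asks for worst first, so the sequence is read in increasing leaving-group ability.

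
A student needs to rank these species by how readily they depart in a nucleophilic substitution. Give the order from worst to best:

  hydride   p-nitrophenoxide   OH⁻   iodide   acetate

The more stable X⁻ (or X) is on its own — i.e. the weaker a base it is — the better a leaving group it makes.
iodide: pKₐ(HI) ≈ -10
acetate: pKₐ(CH₃COOH) ≈ 4.8
p-nitrophenoxide: pKₐ(p-nitrophenol) ≈ 7.2
OH⁻: pKₐ(H₂O) ≈ 15.7 — strong base; essentially never leaves without prior activation
hydride: pKₐ(H₂) ≈ 36 — extremely strong base; leaves only in special hydride-transfer contexts
The question asks for worst first, so the sequence is read in increasing leaving-group ability.

hydride < OH⁻ < p-nitrophenoxide < acetate < iodide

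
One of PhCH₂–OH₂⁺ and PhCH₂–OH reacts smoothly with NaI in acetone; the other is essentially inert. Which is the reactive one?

PhCH₂–OH₂⁺

From PhCH₂–OH the departing group would be OH⁻ (pKₐ(H₂O) ≈ 15.7). Strong base; essentially never leaves without prior activation.
From PhCH₂–OH₂⁺ the leaving group is H₂O (pKₐ(H₃O⁺) ≈ -1.7). Neutral; leaves from a protonated alcohol (R–OH₂⁺).
(In practice PhCH₂–OH₂⁺ is made from PhCH₂–OH by protonation with strong acid, converting the leaving group from hydroxide to neutral water.)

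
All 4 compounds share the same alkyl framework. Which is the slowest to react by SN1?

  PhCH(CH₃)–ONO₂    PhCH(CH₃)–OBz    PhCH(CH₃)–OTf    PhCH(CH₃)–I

PhCH(CH₃)–OBz

The skeletons are identical, so relative rate is governed entirely by leaving-group ability.
Leaving-group ability tracks the stability of the departed species; conjugate-acid pKₐ is the usual yardstick (lower pKₐ → better LG).
PhCH(CH₃)–OTf loses OTf⁻: pKₐ(CF₃SO₃H (triflic acid)) ≈ -14
PhCH(CH₃)–I loses I⁻: pKₐ(HI) ≈ -10
PhCH(CH₃)–ONO₂ loses NO₃⁻: pKₐ(HNO₃) ≈ -1.3
PhCH(CH₃)–OBz loses PhCOO⁻: pKₐ(C₆H₅COOH) ≈ 4.2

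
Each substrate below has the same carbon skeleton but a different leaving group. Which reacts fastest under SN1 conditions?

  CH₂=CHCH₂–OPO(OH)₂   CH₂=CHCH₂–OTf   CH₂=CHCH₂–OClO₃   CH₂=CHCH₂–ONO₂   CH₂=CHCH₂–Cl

With the same alkyl group throughout, only the leaving group differentiates the rates.
A good leaving group is a weak base: the lower the pKₐ of its conjugate acid, the more readily it departs.
CH₂=CHCH₂–OTf loses OTf⁻: pKₐ(CF₃SO₃H (triflic acid)) ≈ -14
CH₂=CHCH₂–OClO₃ loses ClO₄⁻: pKₐ(HClO₄) ≈ -10
CH₂=CHCH₂–Cl loses Cl⁻: pKₐ(HCl) ≈ -7
CH₂=CHCH₂–ONO₂ loses NO₃⁻: pKₐ(HNO₃) ≈ -1.3
CH₂=CHCH₂–OPO(OH)₂ loses H₂PO₄⁻: pKₐ(H₃PO₄) ≈ 2.1

CH₂=CHCH₂–OTf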